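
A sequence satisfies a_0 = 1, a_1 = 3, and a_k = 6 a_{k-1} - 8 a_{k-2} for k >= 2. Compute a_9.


The characteristic equation is t^2 - 6 t + 8 = 0, with roots r_1 = 4 and r_2 = 2 (so c_1 = r_1 + r_2, c_2 = -r_1 r_2 as required).
One can use the closed form a_n = A r_1^n + B r_2^n, but direct iteration is more reliable:
a_0 = 1, a_1 = 3, a_2 = 10, a_3 = 36, a_4 = 136, a_5 = 528, a_6 = 2080, a_7 = 8256, a_8 = 32896, a_9 = 131328.
So a_9 = 131328.

131328


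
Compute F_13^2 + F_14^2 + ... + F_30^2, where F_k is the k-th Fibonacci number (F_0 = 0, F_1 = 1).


There is a standard identity sum_{k=0}^{N} F_k^2 = F_N * F_{N+1} (proved inductively from the telescoping relation F_k^2 = F_k F_{k+1} - F_{k-1} F_k). Then
sum_{k=13}^{30} F_k^2 = F_30 F_31 - F_12 F_13.
Computing: F_30 = 832040, F_31 = 1346269, F_12 = 144, F_13 = 233.
Sum = 832040 * 1346269 - 144 * 233 = 1120149625208.

1120149625208


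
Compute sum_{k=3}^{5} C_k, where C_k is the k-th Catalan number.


C_3 through C_5: 5, 14, 42
Sum = 5 + 14 + 42
= 61

61


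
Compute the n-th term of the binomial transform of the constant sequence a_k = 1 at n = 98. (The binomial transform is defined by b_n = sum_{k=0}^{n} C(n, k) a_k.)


With a_k = 1 for all k, b_n = sum_{k=0}^{n} C(n, k) = 2^n by the binomial theorem.
For n = 98: 2^98 = 316912650057057350374175801344.

316912650057057350374175801344


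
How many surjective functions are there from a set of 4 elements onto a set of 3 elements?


By inclusion-exclusion on which target elements are missed, the number of surjections from an n-set onto a k-set is
surj(n, k) = sum_{j=0}^{k} (-1)^j C(k, j) (k - j)^n.
Equivalently surj(n, k) = k! * S(n, k), where S(n, k) is the Stirling number of the second kind.
For n = 4, k = 3:
S(4, 3) = 6, so
surj = 3! * 6 = 6 * 6 = 36.

36


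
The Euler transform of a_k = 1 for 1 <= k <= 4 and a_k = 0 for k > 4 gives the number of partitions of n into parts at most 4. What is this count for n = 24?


Partitions of 24 into parts at most 4:
Using generating function (1-x)^(-1)(1-x^2)^(-1)...(1-x^4)^(-1),
the coefficient of x^24 = 169

169


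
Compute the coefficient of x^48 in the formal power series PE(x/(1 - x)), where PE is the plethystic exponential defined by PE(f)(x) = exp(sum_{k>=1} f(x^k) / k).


For f(x) = x/(1 - x) we have
sum_{k>=1} f(x^k) / k = sum_{k>=1} (1/k) * x^k / (1 - x^k) = sum_{k, m >= 1} x^(k m) / k,
which after exponentiating simplifies to
PE(x/(1 - x)) = prod_{k>=1} 1 / (1 - x^k).
This is the generating function for the partition function p(n), so the coefficient of x^48 is p(48).
Computing p(48) by dynamic programming over parts 1, 2, ..., 48: p(48) = 147273.

147273


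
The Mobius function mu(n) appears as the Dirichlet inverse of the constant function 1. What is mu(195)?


195 = 3 * 5 * 13 (all distinct primes).
mu(195) = (-1)^3 = -1

-1


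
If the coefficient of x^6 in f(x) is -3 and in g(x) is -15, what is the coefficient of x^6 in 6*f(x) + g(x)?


Scalar multiplication scales coefficients: 6 * -3 = -18.
Then add the g coefficient: -18 + -15
= -33

-33


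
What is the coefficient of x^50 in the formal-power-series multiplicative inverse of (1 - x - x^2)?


Let the inverse be f(x) = sum_{k>=0} a_k x^k. From f(x) * (1 - x - x^2) = 1 and matching coefficients:
 x^0: a_0 = 1.
 x^1: a_1 - a_0 = 0, so a_1 = 1.
 x^k (k >= 2): a_k - a_{k-1} - a_{k-2} = 0, i.e. a_k = a_{k-1} + a_{k-2}.
This is the Fibonacci-type recurrence shifted so that a_0 = a_1 = 1.
Iterating: a_0=1, a_1=1, a_2=2, a_3=3, a_4=5, a_5=8, a_6=13, a_7=21, a_8=34, a_9=55, ...
a_50 = 20365011074.

20365011074


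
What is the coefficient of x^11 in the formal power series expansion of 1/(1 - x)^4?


The expansion 1/(1 - x)^r = sum_{k>=0} C(k + r - 1, r - 1) x^k follows from the multiset / negative-binomial theorem (or from repeated differentiation of the geometric series).
For r = 4 and k = 11:
C(14, 3) = 87178291200 / (6 * 39916800) = 364.

364


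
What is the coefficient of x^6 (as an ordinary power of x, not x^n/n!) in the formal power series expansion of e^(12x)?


The exponential series is e^y = sum_{k>=0} y^k / k!. Substituting y = 12x gives
e^(12x) = sum_{k>=0} 12^k x^k / k!.
So the coefficient of x^n is a^n/n! with a = 12, n = 6:
12^6 / 6! = 2985984/720 = 20736/5

20736/5


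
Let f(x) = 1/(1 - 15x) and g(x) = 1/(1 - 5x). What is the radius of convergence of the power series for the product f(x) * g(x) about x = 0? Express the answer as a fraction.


The radius of 1/(1 - 15x) is 1/15 (nearest singularity at x = 1/15), and the radius of 1/(1 - 5x) is 1/5.
The product f(x)*g(x) = 1/((1 - 15x)(1 - 5x)) has singularities at both 1/15 and 1/5, so its radius of convergence is the distance to the nearest one:
min(1/15, 1/5) = 1/15.

1/15


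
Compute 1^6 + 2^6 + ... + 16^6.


This power sum has a closed form given by Faulhaber's formula
sum_{k=1}^{m} k^p = (1 / (p + 1)) * sum_{j=0}^{p} C(p + 1, j) B_j m^(p + 1 - j),
but for small m direct computation is fastest:
1 + 64 + 729 + 4096 + 15625 + 46656 + 117649 + 262144 + 531441 + 1000000 + 1771561 + 2985984 + 4826809 + 7529536 + 11390625 + 16777216 = 47260136.

47260136


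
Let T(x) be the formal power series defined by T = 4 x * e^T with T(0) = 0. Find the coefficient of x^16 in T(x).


Apply the Lagrange inversion formula: if T = 4 x * phi(T) with phi(t) = e^t, then
[x^n] T = 4^n * (1/n) [t^(n-1)] phi(t)^n = 4^n * (1/n) [t^(n-1)] e^(n t) = 4^n * (1/n) * n^(n-1) / (n-1)! = 4^n * n^(n-1) / n!.
When c = 1 this is the Cayley count of rooted labeled trees on n vertices, divided by n!.
For n = 16: 4^16 * 16^15 / 16! = 4294967296 * 1152921504606846976/20922789888000 = 151115727451828646838272/638512875.

151115727451828646838272/638512875


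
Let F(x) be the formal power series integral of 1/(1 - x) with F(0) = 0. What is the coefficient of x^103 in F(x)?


1/(1 - x) = sum_{k>=0} x^k. Integrating termwise and using F(0) = 0 gives
F(x) = sum_{k>=0} x^(k+1) / (k+1) = sum_{m>=1} x^m / m = -ln(1 - x).
So the coefficient of x^103 is 1/103 = 1/103.

1/103


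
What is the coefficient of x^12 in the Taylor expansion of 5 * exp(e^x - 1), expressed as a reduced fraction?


exp(e^x - 1) = sum_{k>=0} Bell_k x^k / k!, where Bell_k is the k-th Bell number.
So the coefficient of x^12 is 5 * Bell_12 / 12!.
Computing: Bell_12 = 4213597 and 12! = 479001600, giving
5 * 4213597/479001600 = 4213597/95800320.

4213597/95800320


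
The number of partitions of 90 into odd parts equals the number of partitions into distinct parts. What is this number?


Computing partitions of 90 into odd parts (1, 3, 5, ...):
Using the generating function prod_{k>=0} 1/(1-x^(2k+1)),
the count is 189586

189586


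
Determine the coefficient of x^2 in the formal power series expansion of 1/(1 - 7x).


The geometric series identity gives 1/(1 - c x) = sum_{k>=0} c^k x^k, so the coefficient of x^k is c^k.
Here c = 7 and k = 2.
Computing: 7^2 = 49

49


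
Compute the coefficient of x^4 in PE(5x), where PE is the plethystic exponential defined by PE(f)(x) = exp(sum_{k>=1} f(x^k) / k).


With f(x) = 5x, the exponent is sum_{k>=1} 5 x^k / k = 5 * (-ln(1 - x)). Exponentiating:
PE(5x) = exp(-5 ln(1 - x)) = 1/(1 - x)^5.
By the negative binomial expansion, [x^n] 1/(1 - x)^5 = C(n + 4, 4).
For n = 4: C(8, 4) = 70.

70


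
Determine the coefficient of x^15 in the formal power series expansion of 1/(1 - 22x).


The geometric series identity gives 1/(1 - c x) = sum_{k>=0} c^k x^k, so the coefficient of x^k is c^k.
Here c = 22 and k = 15.
Computing: 22^15 = 136880068015412051968

136880068015412051968


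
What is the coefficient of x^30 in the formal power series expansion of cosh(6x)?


The Maclaurin series is cosh(t) = sum_{m>=0} t^(2m) / (2m)!, so substituting t = 6x, only even powers of x are nonzero, with coefficient of x^(2m) equal to 6^(2m) / (2m)!.
For x^30 the coefficient is 6^30/30! = 221073919720733357899776/265252859812191058636308480000000 = 688747536/826385373016328125.

688747536/826385373016328125


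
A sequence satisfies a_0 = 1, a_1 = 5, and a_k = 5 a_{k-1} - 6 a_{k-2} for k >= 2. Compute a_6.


The characteristic equation is t^2 - 5 t + 6 = 0, with roots r_1 = 3 and r_2 = 2 (so c_1 = r_1 + r_2, c_2 = -r_1 r_2 as required).
One can use the closed form a_n = A r_1^n + B r_2^n, but direct iteration is more reliable:
a_0 = 1, a_1 = 5, a_2 = 19, a_3 = 65, a_4 = 211, a_5 = 665, a_6 = 2059.
So a_6 = 2059.

2059


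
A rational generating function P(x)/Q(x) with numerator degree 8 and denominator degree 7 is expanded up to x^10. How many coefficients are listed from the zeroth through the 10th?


Expanding up to x^10 gives the coefficients for x^0, x^1, ..., x^10.
That is 10 + 1 = 11 coefficients in total.

11


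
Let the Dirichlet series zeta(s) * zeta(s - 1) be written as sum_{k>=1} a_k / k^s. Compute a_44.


Convolution gives a_k = sum_{d | k} d * 1 = sum_{d | k} d = sigma(k), the sum of positive divisors of k.
For k = 44, the divisors are 1, 2, 4, 11, 22, 44, so
sigma(44) = 1 + 2 + 4 + 11 + 22 + 44 = 84.

84


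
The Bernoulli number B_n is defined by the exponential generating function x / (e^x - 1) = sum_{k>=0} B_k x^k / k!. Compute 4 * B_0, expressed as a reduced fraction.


Bernoulli numbers can also be computed recursively via B_0 = 1 and sum_{j=0}^{m} C(m+1, j) B_j = 0 for m >= 1. Odd-index Bernoulli numbers vanish for k >= 3.
Computing B_0 = 1, so 4 * B_0 = 4 * 1 = 4.

4


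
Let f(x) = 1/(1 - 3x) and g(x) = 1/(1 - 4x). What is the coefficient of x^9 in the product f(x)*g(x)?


The coefficient of x^n in f*g is the Cauchy product: sum_{k=0}^{n} a^k * b^(n-k).
With a=3, b=4, n=9:
sum_{k=0}^{9} 3^k * 4^(9-k)
= 989527

989527


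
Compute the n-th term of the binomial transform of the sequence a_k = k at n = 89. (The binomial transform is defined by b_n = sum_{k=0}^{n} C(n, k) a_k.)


With a_k = k, b_n = sum_{k=0}^{n} C(n, k) k. Using k * C(n, k) = n * C(n-1, k-1) gives b_n = n * sum_{k>=1} C(n-1, k-1) = n * 2^(n-1).
For n = 89: 89 * 2^88 = 89 * 309485009821345068724781056 = 27544165874099711116505513984.

27544165874099711116505513984


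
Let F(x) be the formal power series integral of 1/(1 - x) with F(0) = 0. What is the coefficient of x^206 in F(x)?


1/(1 - x) = sum_{k>=0} x^k. Integrating termwise and using F(0) = 0 gives
F(x) = sum_{k>=0} x^(k+1) / (k+1) = sum_{m>=1} x^m / m = -ln(1 - x).
So the coefficient of x^206 is 1/206 = 1/206.

1/206


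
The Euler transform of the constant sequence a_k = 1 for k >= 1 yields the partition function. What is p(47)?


The Euler transform converts the sequence a_k = 1 into the number of integer partitions.
Using the recurrence or dynamic programming:
p(47) = 124754

124754


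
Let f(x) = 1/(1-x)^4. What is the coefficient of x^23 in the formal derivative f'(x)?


Differentiate: d/dx [ 1/(1-x)^r ] = r / (1-x)^(r+1).
Here r = 4, so f'(x) = 4 / (1-x)^5.
The expansion of 1/(1-x)^(r+1) has coefficient of x^n equal to C(n+r, r).
So the coefficient of x^23 in f'(x) is
4 * C(27, 4) = 4 * 17550 = 70200

70200


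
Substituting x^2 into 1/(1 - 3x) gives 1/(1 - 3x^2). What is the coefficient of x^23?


Since 1/(1 - 3x^2) only has even powers of x,
the coefficient of x^23 (odd) is 0.

0


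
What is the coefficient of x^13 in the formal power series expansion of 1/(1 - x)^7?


The expansion 1/(1 - x)^r = sum_{k>=0} C(k + r - 1, r - 1) x^k follows from the multiset / negative-binomial theorem (or from repeated differentiation of the geometric series).
For r = 7 and k = 13:
C(19, 6) = 121645100408832000 / (720 * 6227020800) = 27132.

27132


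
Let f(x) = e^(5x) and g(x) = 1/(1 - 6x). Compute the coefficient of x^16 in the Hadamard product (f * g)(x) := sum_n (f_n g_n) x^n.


Expanding: f_k = 5^k/k! (from e^(5x)) and g_k = 6^k (from 1/(1 - 6x)). So the Hadamard coefficient (f * g)_k = 5^k 6^k / k! = (30)^k / k!.
For k = 16: 30^16/16! = 430467210000000000000000/20922789888000 = 144162597656250/7007.

144162597656250/7007


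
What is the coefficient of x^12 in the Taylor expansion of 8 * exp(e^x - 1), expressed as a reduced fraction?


exp(e^x - 1) = sum_{k>=0} Bell_k x^k / k!, where Bell_k is the k-th Bell number.
So the coefficient of x^12 is 8 * Bell_12 / 12!.
Computing: Bell_12 = 4213597 and 12! = 479001600, giving
8 * 4213597/479001600 = 4213597/59875200.

4213597/59875200


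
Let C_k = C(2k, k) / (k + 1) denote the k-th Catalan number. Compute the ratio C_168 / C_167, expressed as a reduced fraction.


Using C_k = (2k)! / (k! (k+1)!), the ratio C_{k+1}/C_k simplifies to
C_{k+1}/C_k = [(2k+2)! / ((k+1)! (k+2)!)] * [k! (k+1)! / (2k)!]
 = (2k+2)(2k+1) / ((k+1)(k+2)) = 2(2k+1) / (k+2).
For k = 167: 2(2*167 + 1) / (167 + 2) = 670/169 = 670/169.

670/169


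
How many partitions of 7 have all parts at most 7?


Using the generating function (1-x)^(-1)(1-x^2)^(-1)...(1-x^7)^(-1),
the coefficient of x^7 counts these restricted partitions.
Result = 15

15


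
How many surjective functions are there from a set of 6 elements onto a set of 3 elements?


By inclusion-exclusion on which target elements are missed, the number of surjections from an n-set onto a k-set is
surj(n, k) = sum_{j=0}^{k} (-1)^j C(k, j) (k - j)^n.
Equivalently surj(n, k) = k! * S(n, k), where S(n, k) is the Stirling number of the second kind.
For n = 6, k = 3:
S(6, 3) = 90, so
surj = 3! * 90 = 6 * 90 = 540.

540


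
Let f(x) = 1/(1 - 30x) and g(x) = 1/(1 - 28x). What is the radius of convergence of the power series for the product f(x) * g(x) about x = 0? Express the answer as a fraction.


The radius of 1/(1 - 30x) is 1/30 (nearest singularity at x = 1/30), and the radius of 1/(1 - 28x) is 1/28.
The product f(x)*g(x) = 1/((1 - 30x)(1 - 28x)) has singularities at both 1/30 and 1/28, so its radius of convergence is the distance to the nearest one:
min(1/30, 1/28) = 1/30.

1/30


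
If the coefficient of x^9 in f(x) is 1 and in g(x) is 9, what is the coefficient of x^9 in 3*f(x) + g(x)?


Scalar multiplication scales coefficients: 3 * 1 = 3.
Then add the g coefficient: 3 + 9
= 12

12


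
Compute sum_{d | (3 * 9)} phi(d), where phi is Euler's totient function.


First, 3 * 9 = 27. One classical identity is sum_{d | n} phi(d) = n (each k in [1, n] has a unique gcd with n, and among the k's with gcd(k, n) = n/d there are phi(d) of them). So the sum equals 27. We also verify directly:
Divisors of 27: 1, 3, 9, 27.
phi values: 1, 2, 6, 18.
Sum = 27.

27


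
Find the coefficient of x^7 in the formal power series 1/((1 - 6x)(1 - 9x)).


By partial fractions or Cauchy convolution:
The coefficient equals sum_{k=0}^{7} 6^k * 9^(7-k).
= 13789035

13789035


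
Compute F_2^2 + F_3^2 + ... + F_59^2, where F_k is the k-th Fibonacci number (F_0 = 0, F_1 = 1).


There is a standard identity sum_{k=0}^{N} F_k^2 = F_N * F_{N+1} (proved inductively from the telescoping relation F_k^2 = F_k F_{k+1} - F_{k-1} F_k). Then
sum_{k=2}^{59} F_k^2 = F_59 F_60 - F_1 F_2.
Computing: F_59 = 956722026041, F_60 = 1548008755920, F_1 = 1, F_2 = 1.
Sum = 956722026041 * 1548008755920 - 1 * 1 = 1481014073292990252912719.

1481014073292990252912719


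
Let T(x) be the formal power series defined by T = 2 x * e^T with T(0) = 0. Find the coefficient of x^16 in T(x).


Apply the Lagrange inversion formula: if T = 2 x * phi(T) with phi(t) = e^t, then
[x^n] T = 2^n * (1/n) [t^(n-1)] phi(t)^n = 2^n * (1/n) [t^(n-1)] e^(n t) = 2^n * (1/n) * n^(n-1) / (n-1)! = 2^n * n^(n-1) / n!.
When c = 1 this is the Cayley count of rooted labeled trees on n vertices, divided by n!.
For n = 16: 2^16 * 16^15 / 16! = 65536 * 1152921504606846976/20922789888000 = 2305843009213693952/638512875.

2305843009213693952/638512875


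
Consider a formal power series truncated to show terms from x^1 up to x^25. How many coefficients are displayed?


From x^1 to x^25 inclusive, the count is 25 - 1 + 1 = 25.

25


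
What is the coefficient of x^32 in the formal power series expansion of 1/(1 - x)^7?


The negative binomial / multiset identity is
1/(1 - x)^r = sum_{k>=0} C(k + r - 1, r - 1) x^k.
Here r = 7 and k = 32, so the coefficient is
C(32 + 6, 6) = C(38, 6)
= 2760681

2760681


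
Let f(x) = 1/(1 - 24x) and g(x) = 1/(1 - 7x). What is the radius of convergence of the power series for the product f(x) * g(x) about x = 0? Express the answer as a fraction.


The radius of 1/(1 - 24x) is 1/24 (nearest singularity at x = 1/24), and the radius of 1/(1 - 7x) is 1/7.
The product f(x)*g(x) = 1/((1 - 24x)(1 - 7x)) has singularities at both 1/24 and 1/7, so its radius of convergence is the distance to the nearest one:
min(1/24, 1/7) = 1/24.

1/24


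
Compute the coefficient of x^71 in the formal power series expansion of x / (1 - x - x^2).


Let f(x) = sum_{k>=0} a_k x^k. Multiplying f(x) * (1 - x - x^2) = x and matching coefficients gives a_0 = 0, a_1 = 1, and a_k = a_{k-1} + a_{k-2} for k >= 2. These are the Fibonacci numbers F_k.
Iterating from F_0 = 0, F_1 = 1:
F_0=0, F_1=1, F_2=1, F_3=2, F_4=3, F_5=5, F_6=8, F_7=13, F_8=21, F_9=34, ...
F_71 = 308061521170129.

308061521170129


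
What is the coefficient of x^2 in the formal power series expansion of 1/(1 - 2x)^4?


The general identity 1/(1 - c x)^r = sum_{k>=0} c^k C(k + r - 1, r - 1) x^k follows by substituting y = c x into 1/(1 - y)^r = sum_{k>=0} C(k + r - 1, r - 1) y^k.
For c = 2, r = 4, k = 2:
2^2 * C(5, 3) = 4 * 10 = 40.

40


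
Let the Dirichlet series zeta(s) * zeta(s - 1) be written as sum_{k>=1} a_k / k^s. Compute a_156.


Convolution gives a_k = sum_{d | k} d * 1 = sum_{d | k} d = sigma(k), the sum of positive divisors of k.
For k = 156, the divisors are 1, 2, 3, 4, 6, 12, 13, 26, 39, 52, 78, 156, so
sigma(156) = 1 + 2 + 3 + 4 + 6 + 12 + 13 + 26 + 39 + 52 + 78 + 156 = 392.

392


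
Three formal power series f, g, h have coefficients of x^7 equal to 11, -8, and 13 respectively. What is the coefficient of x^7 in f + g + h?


Series addition is componentwise:
11 + -8 + 13
= 16

16


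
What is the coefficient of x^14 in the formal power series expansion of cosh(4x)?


The Maclaurin series is cosh(t) = sum_{m>=0} t^(2m) / (2m)!, so substituting t = 4x, only even powers of x are nonzero, with coefficient of x^(2m) equal to 4^(2m) / (2m)!.
For x^14 the coefficient is 4^14/14! = 268435456/87178291200 = 131072/42567525.

131072/42567525


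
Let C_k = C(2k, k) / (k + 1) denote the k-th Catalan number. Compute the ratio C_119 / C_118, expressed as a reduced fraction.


Using C_k = (2k)! / (k! (k+1)!), the ratio C_{k+1}/C_k simplifies to
C_{k+1}/C_k = [(2k+2)! / ((k+1)! (k+2)!)] * [k! (k+1)! / (2k)!]
 = (2k+2)(2k+1) / ((k+1)(k+2)) = 2(2k+1) / (k+2).
For k = 118: 2(2*118 + 1) / (118 + 2) = 474/120 = 79/20.

79/20


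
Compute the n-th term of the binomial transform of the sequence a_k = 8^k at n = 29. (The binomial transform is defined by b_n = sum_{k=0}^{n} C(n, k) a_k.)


With a_k = 8^k, b_n = sum_{k=0}^{n} C(n, k) 8^k = (1 + 8)^n by the binomial theorem.
For n = 29: (1 + 8)^29 = 9^29 = 4710128697246244834921603689.

4710128697246244834921603689


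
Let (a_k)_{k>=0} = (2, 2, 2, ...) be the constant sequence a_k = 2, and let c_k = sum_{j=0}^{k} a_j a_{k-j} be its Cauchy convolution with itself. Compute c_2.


Since a_j = 2 for all j >= 0, the convolution sum becomes
c_k = sum_{j=0}^{k} 2 * 2 = 4 * (k + 1).
Equivalently, the generating function of (a_k) is 2/(1 - x) and its square is 4/(1 - x)^2 = sum_{k>=0} 4(k + 1) x^k.
For k = 2: 4 * 3 = 12.

12


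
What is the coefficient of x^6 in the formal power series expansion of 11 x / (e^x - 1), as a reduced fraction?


The exponential generating function for Bernoulli numbers is
x / (e^x - 1) = sum_{k>=0} B_k x^k / k!.
So the coefficient of x^6 in 11 x / (e^x - 1) is 11 B_6 / 6!.
Computing: B_6 = 1/42, 6! = 720, giving
11 * 1/42 / 720 = 11/30240.

11/30240


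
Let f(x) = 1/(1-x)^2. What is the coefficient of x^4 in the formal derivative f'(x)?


Differentiate: d/dx [ 1/(1-x)^r ] = r / (1-x)^(r+1).
Here r = 2, so f'(x) = 2 / (1-x)^3.
The expansion of 1/(1-x)^(r+1) has coefficient of x^n equal to C(n+r, r).
So the coefficient of x^4 in f'(x) is
2 * C(6, 2) = 2 * 15 = 30

30


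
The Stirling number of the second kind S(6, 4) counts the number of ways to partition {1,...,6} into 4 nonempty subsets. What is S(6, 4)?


Using the explicit formula S(n,k) = (1/k!) sum_{j=0}^{k} (-1)^(k-j) C(k,j) j^n:
S(6, 4) = 65
Equivalently, S(n,k) is n! times the coefficient of x^n in the EGF (e^x - 1)^k / k!.

65


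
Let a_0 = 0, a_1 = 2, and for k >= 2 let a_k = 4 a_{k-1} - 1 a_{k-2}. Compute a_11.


Iterating the recurrence forward:
a_0 = 0
a_1 = 2
a_2 = 4*2 - 1*0 = 8
a_3 = 4*8 - 1*2 = 30
a_4 = 4*30 - 1*8 = 112
a_5 = 4*112 - 1*30 = 418
a_6 = 4*418 - 1*112 = 1560
a_7 = 4*1560 - 1*418 = 5822
a_8 = 4*5822 - 1*1560 = 21728
a_9 = 4*21728 - 1*5822 = 81090
a_10 = 4*81090 - 1*21728 = 302632
a_11 = 4*302632 - 1*81090 = 1129438
So a_11 = 1129438.

1129438


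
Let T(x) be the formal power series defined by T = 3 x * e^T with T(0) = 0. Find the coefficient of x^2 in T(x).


Apply the Lagrange inversion formula: if T = 3 x * phi(T) with phi(t) = e^t, then
[x^n] T = 3^n * (1/n) [t^(n-1)] phi(t)^n = 3^n * (1/n) [t^(n-1)] e^(n t) = 3^n * (1/n) * n^(n-1) / (n-1)! = 3^n * n^(n-1) / n!.
When c = 1 this is the Cayley count of rooted labeled trees on n vertices, divided by n!.
For n = 2: 3^2 * 2^1 / 2! = 9 * 2/2 = 9.

9


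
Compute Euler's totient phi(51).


phi(n) counts integers in [1, n] coprime to n. Using the multiplicative formula phi(n) = n * prod_{p | n} (1 - 1/p):
51 = 3 * 17, so
phi(51) = 51 * (1 - 1/3) * (1 - 1/17) = 32.

32


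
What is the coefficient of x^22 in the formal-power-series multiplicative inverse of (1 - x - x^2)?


Let the inverse be f(x) = sum_{k>=0} a_k x^k. From f(x) * (1 - x - x^2) = 1 and matching coefficients:
 x^0: a_0 = 1.
 x^1: a_1 - a_0 = 0, so a_1 = 1.
 x^k (k >= 2): a_k - a_{k-1} - a_{k-2} = 0, i.e. a_k = a_{k-1} + a_{k-2}.
This is the Fibonacci-type recurrence shifted so that a_0 = a_1 = 1.
Iterating: a_0=1, a_1=1, a_2=2, a_3=3, a_4=5, a_5=8, a_6=13, a_7=21, a_8=34, a_9=55, ...
a_22 = 28657.

28657


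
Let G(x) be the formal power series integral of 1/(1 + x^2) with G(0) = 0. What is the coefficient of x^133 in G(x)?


1/(1 + x^2) = sum_{j>=0} (-1)^j x^(2j). Integrating termwise with G(0) = 0:
G(x) = sum_{j>=0} (-1)^j x^(2j+1) / (2j+1) = arctan(x).
Only odd powers are nonzero. For x^133 write 133 = 2*66 + 1, giving
(-1)^66 / 133 = 1/133 = 1/133.

1/133


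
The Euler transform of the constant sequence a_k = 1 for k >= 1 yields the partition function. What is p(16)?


The Euler transform converts the sequence a_k = 1 into the number of integer partitions.
Using the recurrence or dynamic programming:
p(16) = 231

231


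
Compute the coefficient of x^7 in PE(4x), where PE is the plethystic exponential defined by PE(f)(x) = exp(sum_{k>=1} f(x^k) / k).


With f(x) = 4x, the exponent is sum_{k>=1} 4 x^k / k = 4 * (-ln(1 - x)). Exponentiating:
PE(4x) = exp(-4 ln(1 - x)) = 1/(1 - x)^4.
By the negative binomial expansion, [x^n] 1/(1 - x)^4 = C(n + 3, 3).
For n = 7: C(10, 3) = 120.

120


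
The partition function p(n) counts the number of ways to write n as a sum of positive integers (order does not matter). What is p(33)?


Using the generating function prod_{k>=1} 1/(1-x^k), we compute p(33).
By dynamic programming over parts 1 through 33:
p(33) = 10143

10143


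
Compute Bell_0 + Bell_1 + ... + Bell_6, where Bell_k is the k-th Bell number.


Recall Bell_k counts set partitions of a k-set (with Bell_0 = 1 by convention).
Bell_0 through Bell_6: 1, 1, 2, 5, 15, 52, 203
Sum = 1 + 1 + 2 + 5 + 15 + 52 + 203 = 279.

279


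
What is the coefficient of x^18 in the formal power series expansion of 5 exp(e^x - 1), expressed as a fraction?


exp(e^x - 1) is the exponential generating function for the Bell numbers Bell_k: exp(e^x - 1) = sum_{k>=0} Bell_k x^k / k!.
So the coefficient of x^18 in 5 exp(e^x - 1) is 5 Bell_18 / 18!.
Computing: Bell_18 = 682076806159 and 18! = 6402373705728000, giving
5 * 682076806159/6402373705728000 = 97439543737/182924963020800.

97439543737/182924963020800


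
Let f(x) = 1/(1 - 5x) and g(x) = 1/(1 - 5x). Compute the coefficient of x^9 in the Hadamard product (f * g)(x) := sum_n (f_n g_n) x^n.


f has coefficients f_k = 5^k and g has coefficients g_k = 5^k, so the Hadamard product has coefficient (f*g)_k = 5^k * 5^k = 25^k.
For k = 9: 25^9 = 3814697265625.

3814697265625


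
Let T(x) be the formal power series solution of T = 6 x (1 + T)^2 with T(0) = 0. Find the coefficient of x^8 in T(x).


Apply the Lagrange inversion formula: if T = 6 x * phi(T) with phi(t) = (1 + t)^2, then [x^n] T = 6^n * (1/n) [t^(n-1)] phi(t)^n = 6^n * (1/n) [t^(n-1)] (1 + t)^(2n) = 6^n * (1/n) C(2n, n-1).
Using the identity C(2n, n-1) = C(2n, n) * n / (n+1), the unscaled factor equals C(2n, n) / (n+1) = C_n, the n-th Catalan number.
For n = 8: C_8 = C(16, 8) / 9 = 12870/9 = 1430.
With the 6^8 = 1679616 factor, the coefficient is 1679616 * 1430 = 2401850880.

2401850880


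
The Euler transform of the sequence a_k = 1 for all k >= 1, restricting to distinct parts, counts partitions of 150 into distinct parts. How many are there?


Partitions of 150 into distinct parts can be computed via generating function.
Product (1+x)(1+x^2)(1+x^3)...
The coefficient of x^150 = 19406016

19406016


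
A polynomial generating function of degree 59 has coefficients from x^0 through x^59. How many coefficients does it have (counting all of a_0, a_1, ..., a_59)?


A polynomial of degree 59 takes the form a_0 + a_1 x + ... + a_59 x^59.
The number of coefficients is 59 + 1 = 60.

60


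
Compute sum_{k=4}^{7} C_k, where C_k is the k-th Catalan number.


C_4 through C_7: 14, 42, 132, 429
Sum = 14 + 42 + 132 + 429
= 617

617


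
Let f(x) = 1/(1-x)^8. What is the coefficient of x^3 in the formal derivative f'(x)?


Differentiate: d/dx [ 1/(1-x)^r ] = r / (1-x)^(r+1).
Here r = 8, so f'(x) = 8 / (1-x)^9.
The expansion of 1/(1-x)^(r+1) has coefficient of x^n equal to C(n+r, r).
So the coefficient of x^3 in f'(x) is
8 * C(11, 8) = 8 * 165 = 1320

1320


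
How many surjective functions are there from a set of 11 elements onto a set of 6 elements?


By inclusion-exclusion on which target elements are missed, the number of surjections from an n-set onto a k-set is
surj(n, k) = sum_{j=0}^{k} (-1)^j C(k, j) (k - j)^n.
Equivalently surj(n, k) = k! * S(n, k), where S(n, k) is the Stirling number of the second kind.
For n = 11, k = 6:
S(11, 6) = 179487, so
surj = 6! * 179487 = 720 * 179487 = 129230640.

129230640


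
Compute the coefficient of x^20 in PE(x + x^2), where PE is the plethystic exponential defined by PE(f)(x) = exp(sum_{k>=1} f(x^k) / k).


With f(x) = x + x^2, the exponent is sum_{k>=1} (x^k + x^(2k)) / k = -ln(1 - x) - ln(1 - x^2). Exponentiating:
PE(x + x^2) = 1 / ((1 - x)(1 - x^2)).
This is the generating function for partitions of n into parts of size 1 or 2. The number of 2's can be any j in 0..10, and the rest are 1's, so
[x^20] = floor(20/2) + 1 = 11.

11


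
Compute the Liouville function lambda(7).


The Liouville function is lambda(k) = (-1)^Omega(k), where Omega(k) counts the prime factors of k with multiplicity.
Factoring: 7 = 7, so Omega(7) = 1.
lambda(7) = (-1)^1 = -1.

-1


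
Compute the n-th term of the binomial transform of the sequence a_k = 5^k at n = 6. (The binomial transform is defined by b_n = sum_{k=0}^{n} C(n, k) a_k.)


With a_k = 5^k, b_n = sum_{k=0}^{n} C(n, k) 5^k = (1 + 5)^n by the binomial theorem.
For n = 6: (1 + 5)^6 = 6^6 = 46656.

46656


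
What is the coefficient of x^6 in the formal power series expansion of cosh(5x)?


The Maclaurin series is cosh(t) = sum_{m>=0} t^(2m) / (2m)!, so substituting t = 5x, only even powers of x are nonzero, with coefficient of x^(2m) equal to 5^(2m) / (2m)!.
For x^6 the coefficient is 5^6/6! = 15625/720 = 3125/144.

3125/144


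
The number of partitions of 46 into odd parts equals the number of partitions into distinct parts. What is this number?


Computing partitions of 46 into odd parts (1, 3, 5, ...):
Using the generating function prod_{k>=0} 1/(1-x^(2k+1)),
the count is 2304

2304


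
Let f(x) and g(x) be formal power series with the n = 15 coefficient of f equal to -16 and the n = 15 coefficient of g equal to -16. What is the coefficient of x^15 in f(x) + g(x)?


Addition of formal power series is termwise.
The coefficient of x^15 in f + g = -16 + -16
= -32

-32


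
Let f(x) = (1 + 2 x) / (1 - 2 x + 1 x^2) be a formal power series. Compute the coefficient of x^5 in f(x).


Write f(x) = sum_{k>=0} a_k x^k. Multiplying both sides by 1 - 2 x + 1 x^2 gives
(1 - 2 x + 1 x^2) sum_{k>=0} a_k x^k = 1 + 2 x.
Matching coefficients:
 x^0: a_0 = 1
 x^1: a_1 - 2 a_0 = 2  =>  a_1 = 2*1 + 2 = 4
 x^k (k >= 2): a_k = 2 a_{k-1} - 1 a_{k-2}.
Iterating: a_2 = 7, a_3 = 10, a_4 = 13, a_5 = 16.
So the coefficient of x^5 is 16.

16


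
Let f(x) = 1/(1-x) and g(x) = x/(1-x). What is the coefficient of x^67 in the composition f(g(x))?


First simplify the composition: f(g(x)) = 1/(1 - x/(1-x)) = (1-x)/((1-x) - x) = (1-x)/(1-2x).
Now extract the coefficient. Write (1-x)/(1-2x) = 1/(1-2x) - x/(1-2x).
The coefficient of x^n in 1/(1-2x) is 2^n, and in x/(1-2x) is 2^(n-1) (for n >= 1).
So the coefficient of x^67 is 2^67 - 2^66 = 147573952589676412928 - 73786976294838206464 = 73786976294838206464.

73786976294838206464


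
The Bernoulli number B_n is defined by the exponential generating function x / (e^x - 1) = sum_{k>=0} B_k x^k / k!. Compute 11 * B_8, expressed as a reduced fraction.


Bernoulli numbers can also be computed recursively via B_0 = 1 and sum_{j=0}^{m} C(m+1, j) B_j = 0 for m >= 1. Odd-index Bernoulli numbers vanish for k >= 3.
Computing B_8 = -1/30, so 11 * B_8 = 11 * -1/30 = -11/30.

-11/30


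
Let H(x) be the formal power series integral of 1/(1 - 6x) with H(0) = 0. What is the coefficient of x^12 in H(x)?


1/(1 - 6x) = sum_{k>=0} 6^k x^k. Integrating termwise with H(0) = 0:
H(x) = sum_{k>=0} 6^k x^(k+1) / (k+1) = sum_{m>=1} 6^(m-1) x^m / m.
For m = 12: 6^11/12 = 362797056/12 = 30233088.

30233088


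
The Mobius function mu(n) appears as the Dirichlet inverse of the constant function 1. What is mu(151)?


151 = 151 (all distinct primes).
mu(151) = (-1)^1 = -1

-1


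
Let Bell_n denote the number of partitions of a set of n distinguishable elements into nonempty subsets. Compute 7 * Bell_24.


Bell_24 can be computed from the Bell triangle or from Dobinski's identity Bell_n = (1/e) * sum_{k>=0} k^n / k!.
Computing Bell_24 = 445958869294805289.
Then 7 * 445958869294805289 = 3121712085063637023.

3121712085063637023


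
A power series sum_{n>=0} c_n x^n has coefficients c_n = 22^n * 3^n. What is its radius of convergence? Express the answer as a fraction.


By the root test (Cauchy-Hadamard), the radius is R = 1 / limsup_n |c_n|^(1/n).
Here |c_n|^(1/n) = (22^n * 3^n)^(1/n) = 22 * 3 = 66 for all n.
So R = 1/66 = 1/66.

1/66


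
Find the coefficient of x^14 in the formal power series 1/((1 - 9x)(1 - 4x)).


By partial fractions or Cauchy convolution:
The coefficient equals sum_{k=0}^{14} 9^k * 4^(14-k).
= 41178011670565

41178011670565


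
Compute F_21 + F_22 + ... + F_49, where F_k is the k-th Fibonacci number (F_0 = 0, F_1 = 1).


Use the identity sum_{k=0}^{N} F_k = F_{N+2} - 1 (which follows from F_{k+2} - F_{k+1} = F_k). Then
sum_{k=21}^{49} F_k = (F_{51} - 1) - (F_{22} - 1) = F_{51} - F_{22}.
Computing: F_{51} = 20365011074, F_{22} = 17711, so
Sum = 20365011074 - 17711 = 20364993363.

20364993363


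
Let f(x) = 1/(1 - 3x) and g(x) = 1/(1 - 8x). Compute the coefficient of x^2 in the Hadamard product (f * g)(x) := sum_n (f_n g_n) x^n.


f has coefficients f_k = 3^k and g has coefficients g_k = 8^k, so the Hadamard product has coefficient (f*g)_k = 3^k * 8^k = 24^k.
For k = 2: 24^2 = 576.

576


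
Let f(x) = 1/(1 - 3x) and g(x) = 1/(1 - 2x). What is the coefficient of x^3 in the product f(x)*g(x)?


The coefficient of x^n in f*g is the Cauchy product: sum_{k=0}^{n} a^k * b^(n-k).
With a=3, b=2, n=3:
sum_{k=0}^{3} 3^k * 2^(3-k)
= 65

65


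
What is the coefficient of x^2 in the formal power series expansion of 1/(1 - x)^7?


The expansion 1/(1 - x)^r = sum_{k>=0} C(k + r - 1, r - 1) x^k follows from the multiset / negative-binomial theorem (or from repeated differentiation of the geometric series).
For r = 7 and k = 2:
C(8, 6) = 40320 / (720 * 2) = 28.

28


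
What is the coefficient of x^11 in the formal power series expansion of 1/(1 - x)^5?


The negative binomial / multiset identity is
1/(1 - x)^r = sum_{k>=0} C(k + r - 1, r - 1) x^k.
Here r = 5 and k = 11, so the coefficient is
C(11 + 4, 4) = C(15, 4)
= 1365

1365


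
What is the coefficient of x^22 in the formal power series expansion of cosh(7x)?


The Maclaurin series is cosh(t) = sum_{m>=0} t^(2m) / (2m)!, so substituting t = 7x, only even powers of x are nonzero, with coefficient of x^(2m) equal to 7^(2m) / (2m)!.
For x^22 the coefficient is 7^22/22! = 3909821048582988049/1124000727777607680000 = 11398895185373143/3276970051829760000.

11398895185373143/3276970051829760000


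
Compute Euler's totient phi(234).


phi(n) counts integers in [1, n] coprime to n. Using the multiplicative formula phi(n) = n * prod_{p | n} (1 - 1/p):
234 = 2 * 3^2 * 13, so
phi(234) = 234 * (1 - 1/2) * (1 - 1/3) * (1 - 1/13) = 72.

72


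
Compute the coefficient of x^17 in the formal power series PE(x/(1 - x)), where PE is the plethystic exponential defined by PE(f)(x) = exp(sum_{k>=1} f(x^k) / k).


For f(x) = x/(1 - x) we have
sum_{k>=1} f(x^k) / k = sum_{k>=1} (1/k) * x^k / (1 - x^k) = sum_{k, m >= 1} x^(k m) / k,
which after exponentiating simplifies to
PE(x/(1 - x)) = prod_{k>=1} 1 / (1 - x^k).
This is the generating function for the partition function p(n), so the coefficient of x^17 is p(17).
Computing p(17) by dynamic programming over parts 1, 2, ..., 17: p(17) = 297.

297


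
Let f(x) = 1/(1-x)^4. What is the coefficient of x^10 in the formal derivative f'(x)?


Differentiate: d/dx [ 1/(1-x)^r ] = r / (1-x)^(r+1).
Here r = 4, so f'(x) = 4 / (1-x)^5.
The expansion of 1/(1-x)^(r+1) has coefficient of x^n equal to C(n+r, r).
So the coefficient of x^10 in f'(x) is
4 * C(14, 4) = 4 * 1001 = 4004

4004


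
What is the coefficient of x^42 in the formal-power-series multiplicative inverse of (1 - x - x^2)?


Let the inverse be f(x) = sum_{k>=0} a_k x^k. From f(x) * (1 - x - x^2) = 1 and matching coefficients:
 x^0: a_0 = 1.
 x^1: a_1 - a_0 = 0, so a_1 = 1.
 x^k (k >= 2): a_k - a_{k-1} - a_{k-2} = 0, i.e. a_k = a_{k-1} + a_{k-2}.
This is the Fibonacci-type recurrence shifted so that a_0 = a_1 = 1.
Iterating: a_0=1, a_1=1, a_2=2, a_3=3, a_4=5, a_5=8, a_6=13, a_7=21, a_8=34, a_9=55, ...
a_42 = 433494437.

433494437


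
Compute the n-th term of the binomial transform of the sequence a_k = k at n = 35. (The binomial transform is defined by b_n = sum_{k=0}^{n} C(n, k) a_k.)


With a_k = k, b_n = sum_{k=0}^{n} C(n, k) k. Using k * C(n, k) = n * C(n-1, k-1) gives b_n = n * sum_{k>=1} C(n-1, k-1) = n * 2^(n-1).
For n = 35: 35 * 2^34 = 35 * 17179869184 = 601295421440.

601295421440


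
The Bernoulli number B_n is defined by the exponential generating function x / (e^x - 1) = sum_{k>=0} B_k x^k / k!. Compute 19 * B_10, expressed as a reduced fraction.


Bernoulli numbers can also be computed recursively via B_0 = 1 and sum_{j=0}^{m} C(m+1, j) B_j = 0 for m >= 1. Odd-index Bernoulli numbers vanish for k >= 3.
Computing B_10 = 5/66, so 19 * B_10 = 19 * 5/66 = 95/66.

95/66


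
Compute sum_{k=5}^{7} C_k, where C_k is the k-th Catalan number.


C_5 through C_7: 42, 132, 429
Sum = 42 + 132 + 429
= 603

603


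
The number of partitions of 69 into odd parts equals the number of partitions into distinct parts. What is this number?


Computing partitions of 69 into odd parts (1, 3, 5, ...):
Using the generating function prod_{k>=0} 1/(1-x^(2k+1)),
the count is 27130

27130


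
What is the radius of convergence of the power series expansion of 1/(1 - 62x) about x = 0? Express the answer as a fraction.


Expanding 1/(1 - 62x) = sum_{k>=0} 62^k x^k, the series converges when |62x| < 1, i.e., |x| < 1/62.
So the radius of convergence is 1/62 = 1/62.

1/62


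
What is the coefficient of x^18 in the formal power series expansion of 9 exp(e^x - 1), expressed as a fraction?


exp(e^x - 1) is the exponential generating function for the Bell numbers Bell_k: exp(e^x - 1) = sum_{k>=0} Bell_k x^k / k!.
So the coefficient of x^18 in 9 exp(e^x - 1) is 9 Bell_18 / 18!.
Computing: Bell_18 = 682076806159 and 18! = 6402373705728000, giving
9 * 682076806159/6402373705728000 = 97439543737/101624979456000.

97439543737/101624979456000


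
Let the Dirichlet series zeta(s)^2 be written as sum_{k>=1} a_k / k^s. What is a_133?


The Dirichlet convolution of the constant function 1 with itself gives (1 * 1)(k) = sum_{d | k} 1 = d(k), the number of positive divisors of k.
Since zeta(s) = sum_{k>=1} 1/k^s, we have zeta(s)^2 = sum_{k>=1} d(k)/k^s, so a_k = d(k).
For k = 133: the divisors are 1, 7, 19, 133.
Count = 4.

4


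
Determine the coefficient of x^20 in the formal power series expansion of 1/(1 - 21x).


The geometric series identity gives 1/(1 - c x) = sum_{k>=0} c^k x^k, so the coefficient of x^k is c^k.
Here c = 21 and k = 20.
Computing: 21^20 = 278218429446951548637196401

278218429446951548637196401


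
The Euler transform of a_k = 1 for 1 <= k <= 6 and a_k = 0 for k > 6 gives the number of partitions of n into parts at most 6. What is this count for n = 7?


Partitions of 7 into parts at most 6:
Using generating function (1-x)^(-1)(1-x^2)^(-1)...(1-x^6)^(-1),
the coefficient of x^7 = 14

14


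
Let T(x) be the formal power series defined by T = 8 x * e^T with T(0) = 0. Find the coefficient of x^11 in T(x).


Apply the Lagrange inversion formula: if T = 8 x * phi(T) with phi(t) = e^t, then
[x^n] T = 8^n * (1/n) [t^(n-1)] phi(t)^n = 8^n * (1/n) [t^(n-1)] e^(n t) = 8^n * (1/n) * n^(n-1) / (n-1)! = 8^n * n^(n-1) / n!.
When c = 1 this is the Cayley count of rooted labeled trees on n vertices, divided by n!.
For n = 11: 8^11 * 11^10 / 11! = 8589934592 * 25937424601/39916800 = 79119595457216512/14175.

79119595457216512/14175


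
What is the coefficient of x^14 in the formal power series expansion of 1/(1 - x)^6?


The expansion 1/(1 - x)^r = sum_{k>=0} C(k + r - 1, r - 1) x^k follows from the multiset / negative-binomial theorem (or from repeated differentiation of the geometric series).
For r = 6 and k = 14:
C(19, 5) = 121645100408832000 / (120 * 87178291200) = 11628.

11628


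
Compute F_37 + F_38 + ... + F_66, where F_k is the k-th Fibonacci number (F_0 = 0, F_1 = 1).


Use the identity sum_{k=0}^{N} F_k = F_{N+2} - 1 (which follows from F_{k+2} - F_{k+1} = F_k). Then
sum_{k=37}^{66} F_k = (F_{68} - 1) - (F_{38} - 1) = F_{68} - F_{38}.
Computing: F_{68} = 72723460248141, F_{38} = 39088169, so
Sum = 72723460248141 - 39088169 = 72723421159972.

72723421159972


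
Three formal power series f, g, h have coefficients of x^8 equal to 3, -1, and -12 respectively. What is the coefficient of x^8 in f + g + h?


Series addition is componentwise:
3 + -1 + -12
= -10

-10


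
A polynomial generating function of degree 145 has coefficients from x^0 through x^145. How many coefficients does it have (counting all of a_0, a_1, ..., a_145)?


A polynomial of degree 145 takes the form a_0 + a_1 x + ... + a_145 x^145.
The number of coefficients is 145 + 1 = 146.

146


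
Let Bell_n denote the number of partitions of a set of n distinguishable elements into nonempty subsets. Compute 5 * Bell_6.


Bell_6 can be computed from the Bell triangle or from Dobinski's identity Bell_n = (1/e) * sum_{k>=0} k^n / k!.
Computing Bell_6 = 203.
Then 5 * 203 = 1015.

1015
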